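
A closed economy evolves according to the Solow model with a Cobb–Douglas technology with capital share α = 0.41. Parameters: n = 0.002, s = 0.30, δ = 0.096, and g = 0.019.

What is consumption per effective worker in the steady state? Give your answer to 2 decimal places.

At the steady state, Δk = 0, so s·k^α = (n + g + δ)·k.
Dividing both sides by k: k^(1−α) = s / (n + g + δ).
k^0.59 = 0.30 / (0.002 + 0.019 + 0.096) = 0.30 / 0.117 = 2.5641
k* = 2.5641^(1/0.59) ≈ 4.9330
y* = (k*)^α = 4.9330^0.41 ≈ 1.9239
c* = (1 − s)·y* = (1 − 0.30) × 1.9239 ≈ 1.3467

c* ≈ 1.35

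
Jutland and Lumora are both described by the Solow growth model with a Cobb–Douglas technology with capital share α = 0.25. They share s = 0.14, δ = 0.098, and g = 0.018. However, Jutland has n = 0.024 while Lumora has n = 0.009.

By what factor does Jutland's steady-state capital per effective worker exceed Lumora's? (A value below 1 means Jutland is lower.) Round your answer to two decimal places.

Steady-state k* = [s/(n + g + δ)]^(1/(1−α)), so the ratio is [ (s_J/(n + g + δ)_J) / (s_L/(n + g + δ)_L) ]^1.3333.
s_J/(n + g + δ)_J = 0.14/0.140 = 1.0000; s_L/(n + g + δ)_L = 0.14/0.125 = 1.1200.
Ratio = (1.0000/1.1200)^1.3333 = 0.8929^1.3333 ≈ 0.8598

k*_J / k*_L ≈ 0.86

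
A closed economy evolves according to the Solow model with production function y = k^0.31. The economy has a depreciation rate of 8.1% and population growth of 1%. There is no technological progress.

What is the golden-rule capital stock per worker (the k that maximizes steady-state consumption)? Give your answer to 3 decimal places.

k_gold ≈ 5.909

The golden rule sets f'(k) = n + δ, i.e. α·k^(α−1) = n + δ.
So k^(1−α) = α / (n + δ) = 0.31 / 0.091 = 3.4066.
k_gold = 3.4066^(1/0.69) ≈ 5.9085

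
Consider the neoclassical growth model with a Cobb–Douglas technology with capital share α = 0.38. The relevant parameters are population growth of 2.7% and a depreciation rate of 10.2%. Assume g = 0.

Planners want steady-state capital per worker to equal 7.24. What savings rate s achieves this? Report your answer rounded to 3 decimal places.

Steady state requires s·f(k) = (n + δ)·k, i.e. s·k^α = (n + δ)·k.
So s / (n + δ) = (k*)^(1−α) = 7.24^0.62 = 3.4122.
Therefore s = 3.4122 × (n + δ) = 3.4122 × 0.129 = 0.4402.

s ≈ 0.440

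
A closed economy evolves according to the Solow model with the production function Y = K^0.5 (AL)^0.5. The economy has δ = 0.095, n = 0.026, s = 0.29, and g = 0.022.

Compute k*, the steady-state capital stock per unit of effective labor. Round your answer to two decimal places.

At the steady state, Δk = 0, so s·k^α = (n + g + δ)·k.
Rearranging, k^(1−α) = s / (n + g + δ).
k^0.5 = 0.29 / (0.026 + 0.022 + 0.095) = 0.29 / 0.143 = 2.0280
k* = 2.0280^(1/0.5) ≈ 4.1128

k* ≈ 4.11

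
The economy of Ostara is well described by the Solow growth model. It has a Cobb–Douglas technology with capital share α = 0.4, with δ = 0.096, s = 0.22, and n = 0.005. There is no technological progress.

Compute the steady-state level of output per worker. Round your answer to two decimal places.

y* ≈ 1.68

In steady state, investment equals break-even investment: s·k^α = (n + δ)·k.
Dividing both sides by k: k^(1−α) = s / (n + δ).
k^0.6 = 0.22 / (0.005 + 0.096) = 0.22 / 0.101 = 2.1782
k* = 2.1782^(1/0.6) ≈ 3.6601
y* = (k*)^α = 3.6601^0.4 ≈ 1.6803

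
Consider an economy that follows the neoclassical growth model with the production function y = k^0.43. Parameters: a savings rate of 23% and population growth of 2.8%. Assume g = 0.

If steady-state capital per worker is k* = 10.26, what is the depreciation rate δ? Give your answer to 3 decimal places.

In steady state, investment equals break-even investment: s·k^α = (n + δ)·k.
So s / (n + δ) = (k*)^(1−α) = 10.26^0.57 = 3.7701.
Therefore n + δ = s / 3.7701 = 0.23 / 3.7701 = 0.0610, so δ = 0.0610 − 0.028 = 0.0330.

δ ≈ 0.033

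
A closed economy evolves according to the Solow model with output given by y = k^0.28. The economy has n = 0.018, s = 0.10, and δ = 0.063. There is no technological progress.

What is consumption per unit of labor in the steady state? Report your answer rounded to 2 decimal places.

In steady state, investment equals break-even investment: s·k^α = (n + δ)·k.
Dividing both sides by k: k^(1−α) = s / (n + δ).
k^0.72 = 0.10 / (0.018 + 0.063) = 0.10 / 0.081 = 1.2346
k* = 1.2346^(1/0.72) ≈ 1.3400
y* = (k*)^α = 1.3400^0.28 ≈ 1.0854
c* = (1 − s)·y* = (1 − 0.10) × 1.0854 ≈ 0.9769

c* ≈ 0.98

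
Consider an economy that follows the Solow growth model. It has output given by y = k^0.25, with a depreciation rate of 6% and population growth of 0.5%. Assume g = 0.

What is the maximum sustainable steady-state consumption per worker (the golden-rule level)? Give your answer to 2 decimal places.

c_gold ≈ 1.18

At the golden rule, f'(k) = n + δ, so α·k^(α−1) = n + δ and k_gold = (α/(n + δ))^(1/(1−α)).
k_gold = (0.25/0.065)^(1/0.75) = 3.8462^1.3333 ≈ 6.0259
c_gold = f(k_gold) − (n + δ)·k_gold = 1.5668 − 0.065×6.0259 ≈ 1.1751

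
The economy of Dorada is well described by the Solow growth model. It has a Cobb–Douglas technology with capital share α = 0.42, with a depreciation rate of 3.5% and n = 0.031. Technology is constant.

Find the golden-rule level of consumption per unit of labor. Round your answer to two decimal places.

c_gold ≈ 2.22

At the golden rule, f'(k) = n + δ, so α·k^(α−1) = n + δ and k_gold = (α/(n + δ))^(1/(1−α)).
k_gold = (0.42/0.066)^(1/0.58) = 6.3636^1.7241 ≈ 24.3032
c_gold = f(k_gold) − (n + δ)·k_gold = 3.8193 − 0.066×24.3032 ≈ 2.2153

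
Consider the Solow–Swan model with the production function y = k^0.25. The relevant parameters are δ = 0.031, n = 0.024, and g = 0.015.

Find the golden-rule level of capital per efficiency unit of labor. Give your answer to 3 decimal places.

The golden rule sets f'(k) = n + g + δ, i.e. α·k^(α−1) = n + g + δ.
So k^(1−α) = α / (n + g + δ) = 0.25 / 0.070 = 3.5714.
k_gold = 3.5714^(1/0.75) ≈ 5.4591

k_gold ≈ 5.459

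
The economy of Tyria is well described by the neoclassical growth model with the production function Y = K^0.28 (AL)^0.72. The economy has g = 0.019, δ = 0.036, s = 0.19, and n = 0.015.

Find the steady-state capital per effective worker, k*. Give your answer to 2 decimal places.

In steady state, investment equals break-even investment: s·k^α = (n + g + δ)·k.
Dividing both sides by k: k^(1−α) = s / (n + g + δ).
k^0.72 = 0.19 / (0.015 + 0.019 + 0.036) = 0.19 / 0.070 = 2.7143
k* = 2.7143^(1/0.72) ≈ 4.0022

k* = 4.00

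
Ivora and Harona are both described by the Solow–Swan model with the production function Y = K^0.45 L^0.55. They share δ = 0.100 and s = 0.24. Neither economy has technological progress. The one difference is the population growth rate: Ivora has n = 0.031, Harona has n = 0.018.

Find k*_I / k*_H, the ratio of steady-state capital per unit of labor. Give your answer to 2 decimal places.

Steady-state k* = [s/(n + δ)]^(1/(1−α)), so the ratio is [ (s_I/(n + δ)_I) / (s_H/(n + δ)_H) ]^1.8182.
s_I/(n + δ)_I = 0.24/0.131 = 1.8321; s_H/(n + δ)_H = 0.24/0.118 = 2.0339.
Ratio = (1.8321/2.0339)^1.8182 = 0.9008^1.8182 ≈ 0.8270

ratio ≈ 0.83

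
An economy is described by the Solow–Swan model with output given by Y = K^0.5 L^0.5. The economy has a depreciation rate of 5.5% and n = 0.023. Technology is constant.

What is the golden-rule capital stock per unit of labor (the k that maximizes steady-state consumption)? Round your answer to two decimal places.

k_gold ≈ 41.09

The golden rule sets f'(k) = n + δ, i.e. α·k^(α−1) = n + δ.
So k^(1−α) = α / (n + δ) = 0.5 / 0.078 = 6.4103.
k_gold = 6.4103^(1/0.5) ≈ 41.0919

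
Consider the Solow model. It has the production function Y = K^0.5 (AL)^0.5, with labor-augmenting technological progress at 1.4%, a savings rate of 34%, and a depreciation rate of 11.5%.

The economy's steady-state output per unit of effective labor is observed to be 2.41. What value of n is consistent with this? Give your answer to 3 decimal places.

At the steady state, Δk = 0, so s·k^α = (n + g + δ)·k.
Since y* = [s/(n + g + δ)]^(α/(1−α)), we have s/(n + g + δ) = (y*)^((1−α)/α) = 2.41^1 = 2.4100.
Therefore n + g + δ = s / 2.4100 = 0.34 / 2.4100 = 0.1411, so n = 0.1411 − 0.129 = 0.0121.

n ≈ 0.012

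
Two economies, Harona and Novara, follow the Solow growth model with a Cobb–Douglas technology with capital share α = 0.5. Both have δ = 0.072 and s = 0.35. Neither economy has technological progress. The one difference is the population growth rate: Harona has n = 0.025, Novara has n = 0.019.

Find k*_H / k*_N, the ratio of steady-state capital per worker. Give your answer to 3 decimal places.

k*_H / k*_N ≈ 0.880

Steady-state k* = [s/(n + δ)]^(1/(1−α)), so the ratio is [ (s_H/(n + δ)_H) / (s_N/(n + δ)_N) ]^2.
s_H/(n + δ)_H = 0.35/0.097 = 3.6082; s_N/(n + δ)_N = 0.35/0.091 = 3.8462.
Ratio = (3.6082/3.8462)^2 = 0.9381^2 ≈ 0.8800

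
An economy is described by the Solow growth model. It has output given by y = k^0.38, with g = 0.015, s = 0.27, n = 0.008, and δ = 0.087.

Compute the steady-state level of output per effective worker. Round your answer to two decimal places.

y* = 1.73

At the steady state, Δk = 0, so s·k^α = (n + g + δ)·k.
Dividing both sides by k: k^(1−α) = s / (n + g + δ).
k^0.62 = 0.27 / (0.008 + 0.015 + 0.087) = 0.27 / 0.110 = 2.4545
k* = 2.4545^(1/0.62) ≈ 4.2557
y* = (k*)^α = 4.2557^0.38 ≈ 1.7338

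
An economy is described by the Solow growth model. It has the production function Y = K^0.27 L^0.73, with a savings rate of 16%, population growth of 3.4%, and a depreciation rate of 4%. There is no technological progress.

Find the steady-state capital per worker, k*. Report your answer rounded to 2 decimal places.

At the steady state, Δk = 0, so s·k^α = (n + δ)·k.
Dividing both sides by k: k^(1−α) = s / (n + δ).
k^0.73 = 0.16 / (0.034 + 0.040) = 0.16 / 0.074 = 2.1622
k* = 2.1622^(1/0.73) ≈ 2.8758

k* = 2.88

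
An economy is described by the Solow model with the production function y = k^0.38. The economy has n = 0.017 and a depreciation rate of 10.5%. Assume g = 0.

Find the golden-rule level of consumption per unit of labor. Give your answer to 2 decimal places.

c_gold ≈ 1.24

At the golden rule, f'(k) = n + δ, so α·k^(α−1) = n + δ and k_gold = (α/(n + δ))^(1/(1−α)).
k_gold = (0.38/0.122)^(1/0.62) = 3.1148^1.6129 ≈ 6.2496
c_gold = f(k_gold) − (n + δ)·k_gold = 2.0064 − 0.122×6.2496 ≈ 1.2439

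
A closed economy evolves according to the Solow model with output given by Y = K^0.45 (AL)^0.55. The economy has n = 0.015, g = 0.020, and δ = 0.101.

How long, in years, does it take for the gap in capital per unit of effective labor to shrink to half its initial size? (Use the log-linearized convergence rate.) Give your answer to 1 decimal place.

about 9.3 years

Near the steady state the convergence rate is λ = (1 − α)(n + g + δ).
λ = (1 − 0.45) × 0.136 = 0.55 × 0.136 = 0.0748
Half-life = ln 2 / λ = 0.6931 / 0.0748 ≈ 9.27 years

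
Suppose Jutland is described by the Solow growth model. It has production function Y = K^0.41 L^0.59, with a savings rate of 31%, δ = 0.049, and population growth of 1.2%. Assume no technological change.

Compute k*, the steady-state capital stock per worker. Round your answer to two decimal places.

k* ≈ 15.73

Steady state requires s·f(k) = (n + δ)·k, i.e. s·k^α = (n + δ)·k.
Rearranging, k^(1−α) = s / (n + δ).
k^0.59 = 0.31 / (0.012 + 0.049) = 0.31 / 0.061 = 5.0820
k* = 5.0820^(1/0.59) ≈ 15.7278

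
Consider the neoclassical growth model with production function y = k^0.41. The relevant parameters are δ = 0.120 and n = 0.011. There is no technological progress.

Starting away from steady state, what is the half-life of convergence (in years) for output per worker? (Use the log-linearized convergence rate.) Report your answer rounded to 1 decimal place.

t_½ ≈ 9.0 years

Near the steady state the convergence rate is λ = (1 − α)(n + δ).
λ = (1 − 0.41) × 0.131 = 0.59 × 0.131 = 0.07729
Half-life = ln 2 / λ = 0.6931 / 0.07729 ≈ 8.97 years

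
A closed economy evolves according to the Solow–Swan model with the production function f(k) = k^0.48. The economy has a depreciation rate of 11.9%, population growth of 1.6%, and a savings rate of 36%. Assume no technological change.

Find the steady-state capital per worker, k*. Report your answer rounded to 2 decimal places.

Steady state requires s·f(k) = (n + δ)·k, i.e. s·k^α = (n + δ)·k.
Rearranging, k^(1−α) = s / (n + δ).
k^0.52 = 0.36 / (0.016 + 0.119) = 0.36 / 0.135 = 2.6667
k* = 2.6667^(1/0.52) ≈ 6.5945

k* ≈ 6.59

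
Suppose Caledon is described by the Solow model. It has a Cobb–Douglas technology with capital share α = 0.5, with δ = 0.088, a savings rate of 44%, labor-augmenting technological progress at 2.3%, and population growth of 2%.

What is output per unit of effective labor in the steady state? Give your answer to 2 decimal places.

y* ≈ 3.36

Steady state requires s·f(k) = (n + g + δ)·k, i.e. s·k^α = (n + g + δ)·k.
Dividing both sides by k: k^(1−α) = s / (n + g + δ).
k^0.5 = 0.44 / (0.020 + 0.023 + 0.088) = 0.44 / 0.131 = 3.3588
k* = 3.3588^(1/0.5) ≈ 11.2815
y* = (k*)^α = 11.2815^0.5 ≈ 3.3588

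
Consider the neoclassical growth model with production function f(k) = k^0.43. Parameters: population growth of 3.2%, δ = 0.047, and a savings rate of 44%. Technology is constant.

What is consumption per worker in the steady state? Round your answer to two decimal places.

At the steady state, Δk = 0, so s·k^α = (n + δ)·k.
Dividing both sides by k: k^(1−α) = s / (n + δ).
k^0.57 = 0.44 / (0.032 + 0.047) = 0.44 / 0.079 = 5.5696
k* = 5.5696^(1/0.57) ≈ 20.3453
y* = (k*)^α = 20.3453^0.43 ≈ 3.6529
c* = (1 − s)·y* = (1 − 0.44) × 3.6529 ≈ 2.0456

c* = 2.05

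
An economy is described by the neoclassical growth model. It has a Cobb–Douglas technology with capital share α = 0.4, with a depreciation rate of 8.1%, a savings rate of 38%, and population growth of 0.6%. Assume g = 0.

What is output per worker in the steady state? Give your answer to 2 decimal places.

y* ≈ 2.67

In steady state, investment equals break-even investment: s·k^α = (n + δ)·k.
Rearranging, k^(1−α) = s / (n + δ).
k^0.6 = 0.38 / (0.006 + 0.081) = 0.38 / 0.087 = 4.3678
k* = 4.3678^(1/0.6) ≈ 11.6709
y* = (k*)^α = 11.6709^0.4 ≈ 2.6720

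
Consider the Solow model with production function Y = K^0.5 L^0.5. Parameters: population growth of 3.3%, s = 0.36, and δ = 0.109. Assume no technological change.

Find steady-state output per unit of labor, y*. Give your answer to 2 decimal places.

y* = 2.54

In steady state, investment equals break-even investment: s·k^α = (n + δ)·k.
Dividing both sides by k: k^(1−α) = s / (n + δ).
k^0.5 = 0.36 / (0.033 + 0.109) = 0.36 / 0.142 = 2.5352
k* = 2.5352^(1/0.5) ≈ 6.4272
y* = (k*)^α = 6.4272^0.5 ≈ 2.5352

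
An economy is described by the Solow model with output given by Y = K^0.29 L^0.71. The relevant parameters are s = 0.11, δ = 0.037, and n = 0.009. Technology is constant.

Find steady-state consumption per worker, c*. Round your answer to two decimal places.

At the steady state, Δk = 0, so s·k^α = (n + δ)·k.
Dividing both sides by k: k^(1−α) = s / (n + δ).
k^0.71 = 0.11 / (0.009 + 0.037) = 0.11 / 0.046 = 2.3913
k* = 2.3913^(1/0.71) ≈ 3.4142
y* = (k*)^α = 3.4142^0.29 ≈ 1.4278
c* = (1 − s)·y* = (1 − 0.11) × 1.4278 ≈ 1.2707

c* ≈ 1.27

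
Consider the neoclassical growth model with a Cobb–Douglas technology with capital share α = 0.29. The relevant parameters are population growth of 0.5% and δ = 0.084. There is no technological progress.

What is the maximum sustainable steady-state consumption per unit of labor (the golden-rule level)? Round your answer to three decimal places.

At the golden rule, f'(k) = n + δ, so α·k^(α−1) = n + δ and k_gold = (α/(n + δ))^(1/(1−α)).
k_gold = (0.29/0.089)^(1/0.71) = 3.2584^1.4085 ≈ 5.2792
c_gold = f(k_gold) − (n + δ)·k_gold = 1.6201 − 0.089×5.2792 ≈ 1.1503

c_gold ≈ 1.150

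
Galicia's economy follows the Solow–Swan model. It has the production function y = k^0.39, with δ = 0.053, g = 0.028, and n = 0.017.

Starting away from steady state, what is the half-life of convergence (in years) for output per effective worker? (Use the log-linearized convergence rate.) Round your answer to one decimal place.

about 11.6 years

Near the steady state the convergence rate is λ = (1 − α)(n + g + δ).
λ = (1 − 0.39) × 0.098 = 0.61 × 0.098 = 0.05978
Half-life = ln 2 / λ = 0.6931 / 0.05978 ≈ 11.59 years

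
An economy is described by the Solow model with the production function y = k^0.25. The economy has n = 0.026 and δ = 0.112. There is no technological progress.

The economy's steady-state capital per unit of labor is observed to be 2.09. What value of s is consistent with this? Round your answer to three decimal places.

s ≈ 0.240

In steady state, investment equals break-even investment: s·k^α = (n + δ)·k.
So s / (n + δ) = (k*)^(1−α) = 2.09^0.75 = 1.7382.
Therefore s = 1.7382 × (n + δ) = 1.7382 × 0.138 = 0.2399.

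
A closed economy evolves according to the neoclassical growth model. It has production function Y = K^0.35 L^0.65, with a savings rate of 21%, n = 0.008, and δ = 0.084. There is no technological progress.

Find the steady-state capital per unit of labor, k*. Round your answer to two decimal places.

k* ≈ 3.56

At the steady state, Δk = 0, so s·k^α = (n + δ)·k.
Rearranging, k^(1−α) = s / (n + δ).
k^0.65 = 0.21 / (0.008 + 0.084) = 0.21 / 0.092 = 2.2826
k* = 2.2826^(1/0.65) ≈ 3.5598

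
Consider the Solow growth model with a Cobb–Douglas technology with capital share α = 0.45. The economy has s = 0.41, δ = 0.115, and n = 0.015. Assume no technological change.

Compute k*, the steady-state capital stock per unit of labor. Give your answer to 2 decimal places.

k* ≈ 8.07

At the steady state, Δk = 0, so s·k^α = (n + δ)·k.
Dividing both sides by k: k^(1−α) = s / (n + δ).
k^0.55 = 0.41 / (0.015 + 0.115) = 0.41 / 0.130 = 3.1538
k* = 3.1538^(1/0.55) ≈ 8.0718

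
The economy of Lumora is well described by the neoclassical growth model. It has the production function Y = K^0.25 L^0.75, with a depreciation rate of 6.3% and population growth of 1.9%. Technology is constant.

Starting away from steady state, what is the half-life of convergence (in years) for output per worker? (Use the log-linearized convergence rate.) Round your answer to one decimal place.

Near the steady state the convergence rate is λ = (1 − α)(n + δ).
λ = (1 − 0.25) × 0.082 = 0.75 × 0.082 = 0.0615
Half-life = ln 2 / λ = 0.6931 / 0.0615 ≈ 11.27 years

about 11.3 years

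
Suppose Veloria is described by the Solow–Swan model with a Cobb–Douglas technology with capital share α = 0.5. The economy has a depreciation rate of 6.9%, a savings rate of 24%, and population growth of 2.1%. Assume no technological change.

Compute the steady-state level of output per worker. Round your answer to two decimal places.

y* = 2.67

Steady state requires s·f(k) = (n + δ)·k, i.e. s·k^α = (n + δ)·k.
Dividing both sides by k: k^(1−α) = s / (n + δ).
k^0.5 = 0.24 / (0.021 + 0.069) = 0.24 / 0.090 = 2.6667
k* = 2.6667^(1/0.5) ≈ 7.1113
y* = (k*)^α = 7.1113^0.5 ≈ 2.6667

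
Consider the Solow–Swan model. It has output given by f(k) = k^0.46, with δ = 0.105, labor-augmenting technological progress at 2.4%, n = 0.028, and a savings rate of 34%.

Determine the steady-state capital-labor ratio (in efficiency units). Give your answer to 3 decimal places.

Steady state requires s·f(k) = (n + g + δ)·k, i.e. s·k^α = (n + g + δ)·k.
Dividing both sides by k: k^(1−α) = s / (n + g + δ).
k^0.54 = 0.34 / (0.028 + 0.024 + 0.105) = 0.34 / 0.157 = 2.1656
k* = 2.1656^(1/0.54) ≈ 4.1826

k* ≈ 4.183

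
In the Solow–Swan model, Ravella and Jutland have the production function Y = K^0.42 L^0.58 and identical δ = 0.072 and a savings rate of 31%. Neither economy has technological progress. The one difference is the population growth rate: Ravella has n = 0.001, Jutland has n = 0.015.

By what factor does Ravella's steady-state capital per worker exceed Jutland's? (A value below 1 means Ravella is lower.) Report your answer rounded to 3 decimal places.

k*_R / k*_J ≈ 1.353

Steady-state k* = [s/(n + δ)]^(1/(1−α)), so the ratio is [ (s_R/(n + δ)_R) / (s_J/(n + δ)_J) ]^1.7241.
s_R/(n + δ)_R = 0.31/0.073 = 4.2466; s_J/(n + δ)_J = 0.31/0.087 = 3.5632.
Ratio = (4.2466/3.5632)^1.7241 = 1.1918^1.7241 ≈ 1.3533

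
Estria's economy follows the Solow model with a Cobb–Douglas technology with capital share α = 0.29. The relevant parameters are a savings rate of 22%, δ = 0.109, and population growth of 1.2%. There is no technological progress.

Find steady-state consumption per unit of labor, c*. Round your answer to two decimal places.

c* = 1.00

At the steady state, Δk = 0, so s·k^α = (n + δ)·k.
Rearranging, k^(1−α) = s / (n + δ).
k^0.71 = 0.22 / (0.012 + 0.109) = 0.22 / 0.121 = 1.8182
k* = 1.8182^(1/0.71) ≈ 2.3211
y* = (k*)^α = 2.3211^0.29 ≈ 1.2766
c* = (1 − s)·y* = (1 − 0.22) × 1.2766 ≈ 0.9957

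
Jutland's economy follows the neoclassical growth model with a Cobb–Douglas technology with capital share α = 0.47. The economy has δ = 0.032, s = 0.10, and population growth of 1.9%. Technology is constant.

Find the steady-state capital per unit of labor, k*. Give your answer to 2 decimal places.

k* ≈ 3.56

At the steady state, Δk = 0, so s·k^α = (n + δ)·k.
Rearranging, k^(1−α) = s / (n + δ).
k^0.53 = 0.10 / (0.019 + 0.032) = 0.10 / 0.051 = 1.9608
k* = 1.9608^(1/0.53) ≈ 3.5625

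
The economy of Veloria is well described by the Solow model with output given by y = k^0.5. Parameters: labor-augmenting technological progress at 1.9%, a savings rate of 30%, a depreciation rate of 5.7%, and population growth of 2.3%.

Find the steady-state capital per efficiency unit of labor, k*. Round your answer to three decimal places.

At the steady state, Δk = 0, so s·k^α = (n + g + δ)·k.
Dividing both sides by k: k^(1−α) = s / (n + g + δ).
k^0.5 = 0.30 / (0.023 + 0.019 + 0.057) = 0.30 / 0.099 = 3.0303
k* = 3.0303^(1/0.5) ≈ 9.1827

k* ≈ 9.183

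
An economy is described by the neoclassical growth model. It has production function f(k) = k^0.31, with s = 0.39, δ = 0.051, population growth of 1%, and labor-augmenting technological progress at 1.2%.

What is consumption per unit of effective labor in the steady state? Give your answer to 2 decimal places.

c* = 1.30

At the steady state, Δk = 0, so s·k^α = (n + g + δ)·k.
Rearranging, k^(1−α) = s / (n + g + δ).
k^0.69 = 0.39 / (0.010 + 0.012 + 0.051) = 0.39 / 0.073 = 5.3425
k* = 5.3425^(1/0.69) ≈ 11.3423
y* = (k*)^α = 11.3423^0.31 ≈ 2.1230
c* = (1 − s)·y* = (1 − 0.39) × 2.1230 ≈ 1.2950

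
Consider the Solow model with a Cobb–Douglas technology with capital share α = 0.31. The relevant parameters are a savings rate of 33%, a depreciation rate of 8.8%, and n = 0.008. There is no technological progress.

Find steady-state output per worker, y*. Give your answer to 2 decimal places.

Steady state requires s·f(k) = (n + δ)·k, i.e. s·k^α = (n + δ)·k.
Dividing both sides by k: k^(1−α) = s / (n + δ).
k^0.69 = 0.33 / (0.008 + 0.088) = 0.33 / 0.096 = 3.4375
k* = 3.4375^(1/0.69) ≈ 5.9864
y* = (k*)^α = 5.9864^0.31 ≈ 1.7415

y* = 1.74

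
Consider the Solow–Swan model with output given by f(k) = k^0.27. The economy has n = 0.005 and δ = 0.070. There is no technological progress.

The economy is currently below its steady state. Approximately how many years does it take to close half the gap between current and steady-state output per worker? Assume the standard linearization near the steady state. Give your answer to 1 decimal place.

half-life ≈ 12.7 years

Near the steady state the convergence rate is λ = (1 − α)(n + δ).
λ = (1 − 0.27) × 0.075 = 0.73 × 0.075 = 0.05475
Half-life = ln 2 / λ = 0.6931 / 0.05475 ≈ 12.66 years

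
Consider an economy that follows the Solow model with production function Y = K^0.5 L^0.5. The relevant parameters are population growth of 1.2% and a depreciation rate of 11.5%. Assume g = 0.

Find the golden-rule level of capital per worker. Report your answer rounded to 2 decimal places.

k_gold ≈ 15.50

The golden rule sets f'(k) = n + δ, i.e. α·k^(α−1) = n + δ.
So k^(1−α) = α / (n + δ) = 0.5 / 0.127 = 3.9370.
k_gold = 3.9370^(1/0.5) ≈ 15.5000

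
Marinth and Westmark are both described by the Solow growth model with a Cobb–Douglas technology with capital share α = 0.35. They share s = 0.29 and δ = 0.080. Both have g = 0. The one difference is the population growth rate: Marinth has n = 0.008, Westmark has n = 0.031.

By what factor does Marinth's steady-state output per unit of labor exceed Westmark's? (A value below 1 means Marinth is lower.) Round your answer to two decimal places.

Steady-state y* = [s/(n + δ)]^(α/(1−α)), so the ratio is [ (s_M/(n + δ)_M) / (s_W/(n + δ)_W) ]^0.5385.
s_M/(n + δ)_M = 0.29/0.088 = 3.2955; s_W/(n + δ)_W = 0.29/0.111 = 2.6126.
Ratio = (3.2955/2.6126)^0.5385 = 1.2614^0.5385 ≈ 1.1332

ratio ≈ 1.13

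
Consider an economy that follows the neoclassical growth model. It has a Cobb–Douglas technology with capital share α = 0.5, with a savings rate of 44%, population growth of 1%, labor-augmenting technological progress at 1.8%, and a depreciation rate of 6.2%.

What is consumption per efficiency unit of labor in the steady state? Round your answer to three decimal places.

c* = 2.738

In steady state, investment equals break-even investment: s·k^α = (n + g + δ)·k.
Rearranging, k^(1−α) = s / (n + g + δ).
k^0.5 = 0.44 / (0.010 + 0.018 + 0.062) = 0.44 / 0.090 = 4.8889
k* = 4.8889^(1/0.5) ≈ 23.9013
y* = (k*)^α = 23.9013^0.5 ≈ 4.8889
c* = (1 − s)·y* = (1 − 0.44) × 4.8889 ≈ 2.7378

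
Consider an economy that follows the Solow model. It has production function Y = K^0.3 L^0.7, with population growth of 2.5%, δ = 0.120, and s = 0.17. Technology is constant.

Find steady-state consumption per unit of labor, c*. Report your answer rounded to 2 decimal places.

c* = 0.89

Steady state requires s·f(k) = (n + δ)·k, i.e. s·k^α = (n + δ)·k.
Rearranging, k^(1−α) = s / (n + δ).
k^0.7 = 0.17 / (0.025 + 0.120) = 0.17 / 0.145 = 1.1724
k* = 1.1724^(1/0.7) ≈ 1.2551
y* = (k*)^α = 1.2551^0.3 ≈ 1.0705
c* = (1 − s)·y* = (1 − 0.17) × 1.0705 ≈ 0.8885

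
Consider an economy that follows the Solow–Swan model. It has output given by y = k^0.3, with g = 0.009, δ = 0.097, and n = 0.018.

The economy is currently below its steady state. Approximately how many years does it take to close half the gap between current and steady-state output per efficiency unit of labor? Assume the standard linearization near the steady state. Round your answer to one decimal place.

half-life ≈ 8.0 years

Near the steady state the convergence rate is λ = (1 − α)(n + g + δ).
λ = (1 − 0.3) × 0.124 = 0.7 × 0.124 = 0.0868
Half-life = ln 2 / λ = 0.6931 / 0.0868 ≈ 7.99 years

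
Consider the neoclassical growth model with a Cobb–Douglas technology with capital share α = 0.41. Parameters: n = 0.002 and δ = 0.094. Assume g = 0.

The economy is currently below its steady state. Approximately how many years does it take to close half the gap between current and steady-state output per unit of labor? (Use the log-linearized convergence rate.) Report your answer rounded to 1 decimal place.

about 12.2 years

Near the steady state the convergence rate is λ = (1 − α)(n + δ).
λ = (1 − 0.41) × 0.096 = 0.59 × 0.096 = 0.05664
Half-life = ln 2 / λ = 0.6931 / 0.05664 ≈ 12.24 years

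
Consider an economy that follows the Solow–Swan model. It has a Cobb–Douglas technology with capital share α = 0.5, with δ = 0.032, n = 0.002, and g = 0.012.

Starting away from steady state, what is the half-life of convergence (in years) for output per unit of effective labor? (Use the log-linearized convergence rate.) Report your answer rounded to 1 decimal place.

Near the steady state the convergence rate is λ = (1 − α)(n + g + δ).
λ = (1 − 0.5) × 0.046 = 0.5 × 0.046 = 0.0230
Half-life = ln 2 / λ = 0.6931 / 0.0230 ≈ 30.13 years

t_½ ≈ 30.1 years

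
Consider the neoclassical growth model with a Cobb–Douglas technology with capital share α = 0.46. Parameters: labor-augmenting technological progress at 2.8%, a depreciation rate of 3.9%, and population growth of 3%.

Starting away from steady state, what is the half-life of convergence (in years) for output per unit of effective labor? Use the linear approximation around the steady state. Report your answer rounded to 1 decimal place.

half-life ≈ 13.2 years

Near the steady state the convergence rate is λ = (1 − α)(n + g + δ).
λ = (1 − 0.46) × 0.097 = 0.54 × 0.097 = 0.05238
Half-life = ln 2 / λ = 0.6931 / 0.05238 ≈ 13.23 years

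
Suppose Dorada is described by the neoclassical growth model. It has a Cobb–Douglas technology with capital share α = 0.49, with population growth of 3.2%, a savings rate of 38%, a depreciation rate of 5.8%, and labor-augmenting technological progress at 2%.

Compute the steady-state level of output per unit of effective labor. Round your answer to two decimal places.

Steady state requires s·f(k) = (n + g + δ)·k, i.e. s·k^α = (n + g + δ)·k.
Dividing both sides by k: k^(1−α) = s / (n + g + δ).
k^0.51 = 0.38 / (0.032 + 0.020 + 0.058) = 0.38 / 0.110 = 3.4545
k* = 3.4545^(1/0.51) ≈ 11.3673
y* = (k*)^α = 11.3673^0.49 ≈ 3.2906

y* = 3.29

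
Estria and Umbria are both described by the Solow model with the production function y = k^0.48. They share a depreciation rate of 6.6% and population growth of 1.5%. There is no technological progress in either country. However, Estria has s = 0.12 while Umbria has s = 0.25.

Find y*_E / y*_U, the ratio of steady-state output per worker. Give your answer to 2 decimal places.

Steady-state y* = [s/(n + δ)]^(α/(1−α)), so the ratio is [ (s_E/(n + δ)_E) / (s_U/(n + δ)_U) ]^0.9231.
s_E/(n + δ)_E = 0.12/0.081 = 1.4815; s_U/(n + δ)_U = 0.25/0.081 = 3.0864.
Ratio = (1.4815/3.0864)^0.9231 = 0.4800^0.9231 ≈ 0.5079

ratio ≈ 0.51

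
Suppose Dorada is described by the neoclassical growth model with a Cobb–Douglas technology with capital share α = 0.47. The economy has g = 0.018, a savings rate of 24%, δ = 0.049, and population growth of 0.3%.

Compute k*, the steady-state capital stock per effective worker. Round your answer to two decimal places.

In steady state, investment equals break-even investment: s·k^α = (n + g + δ)·k.
Dividing both sides by k: k^(1−α) = s / (n + g + δ).
k^0.53 = 0.24 / (0.003 + 0.018 + 0.049) = 0.24 / 0.070 = 3.4286
k* = 3.4286^(1/0.53) ≈ 10.2248

k* ≈ 10.22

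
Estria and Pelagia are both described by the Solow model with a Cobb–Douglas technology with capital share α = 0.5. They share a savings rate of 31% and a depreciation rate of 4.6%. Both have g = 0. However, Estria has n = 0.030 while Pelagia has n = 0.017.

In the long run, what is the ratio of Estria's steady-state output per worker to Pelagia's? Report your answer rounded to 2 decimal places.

Steady-state y* = [s/(n + δ)]^(α/(1−α)), so the ratio is [ (s_E/(n + δ)_E) / (s_P/(n + δ)_P) ]^1.
s_E/(n + δ)_E = 0.31/0.076 = 4.0789; s_P/(n + δ)_P = 0.31/0.063 = 4.9206.
Ratio = (4.0789/4.9206)^1 = 0.8289^1 ≈ 0.8289

y*_E / y*_P ≈ 0.83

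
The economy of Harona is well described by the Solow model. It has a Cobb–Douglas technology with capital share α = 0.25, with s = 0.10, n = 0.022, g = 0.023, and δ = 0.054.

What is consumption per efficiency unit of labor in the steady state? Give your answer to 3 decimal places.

Steady state requires s·f(k) = (n + g + δ)·k, i.e. s·k^α = (n + g + δ)·k.
Rearranging, k^(1−α) = s / (n + g + δ).
k^0.75 = 0.10 / (0.022 + 0.023 + 0.054) = 0.10 / 0.099 = 1.0101
k* = 1.0101^(1/0.75) ≈ 1.0135
y* = (k*)^α = 1.0135^0.25 ≈ 1.0034
c* = (1 − s)·y* = (1 − 0.10) × 1.0034 ≈ 0.9031

c* = 0.903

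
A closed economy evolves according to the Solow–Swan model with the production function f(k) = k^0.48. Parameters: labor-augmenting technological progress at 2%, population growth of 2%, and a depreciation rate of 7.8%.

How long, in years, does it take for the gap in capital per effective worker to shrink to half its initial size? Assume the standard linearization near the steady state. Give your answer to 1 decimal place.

Near the steady state the convergence rate is λ = (1 − α)(n + g + δ).
λ = (1 − 0.48) × 0.118 = 0.52 × 0.118 = 0.06136
Half-life = ln 2 / λ = 0.6931 / 0.06136 ≈ 11.30 years

about 11.3 years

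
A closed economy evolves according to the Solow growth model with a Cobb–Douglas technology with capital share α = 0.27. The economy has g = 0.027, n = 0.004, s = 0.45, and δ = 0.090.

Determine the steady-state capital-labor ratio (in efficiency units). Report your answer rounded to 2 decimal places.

k* ≈ 6.05

At the steady state, Δk = 0, so s·k^α = (n + g + δ)·k.
Rearranging, k^(1−α) = s / (n + g + δ).
k^0.73 = 0.45 / (0.004 + 0.027 + 0.090) = 0.45 / 0.121 = 3.7190
k* = 3.7190^(1/0.73) ≈ 6.0451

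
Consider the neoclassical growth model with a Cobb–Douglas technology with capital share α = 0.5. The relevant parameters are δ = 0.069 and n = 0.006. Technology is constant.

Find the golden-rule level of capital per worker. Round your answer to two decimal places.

The golden rule sets f'(k) = n + δ, i.e. α·k^(α−1) = n + δ.
So k^(1−α) = α / (n + δ) = 0.5 / 0.075 = 6.6667.
k_gold = 6.6667^(1/0.5) ≈ 44.4449

k_gold ≈ 44.44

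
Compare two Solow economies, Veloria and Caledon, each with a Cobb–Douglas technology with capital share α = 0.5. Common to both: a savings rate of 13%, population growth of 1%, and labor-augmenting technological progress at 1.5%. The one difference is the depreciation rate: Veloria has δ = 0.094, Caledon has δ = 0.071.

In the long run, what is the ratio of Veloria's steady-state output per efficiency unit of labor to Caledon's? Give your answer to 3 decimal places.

Steady-state y* = [s/(n + g + δ)]^(α/(1−α)), so the ratio is [ (s_V/(n + g + δ)_V) / (s_C/(n + g + δ)_C) ]^1.
s_V/(n + g + δ)_V = 0.13/0.119 = 1.0924; s_C/(n + g + δ)_C = 0.13/0.096 = 1.3542.
Ratio = (1.0924/1.3542)^1 = 0.8067^1 ≈ 0.8067

ratio ≈ 0.807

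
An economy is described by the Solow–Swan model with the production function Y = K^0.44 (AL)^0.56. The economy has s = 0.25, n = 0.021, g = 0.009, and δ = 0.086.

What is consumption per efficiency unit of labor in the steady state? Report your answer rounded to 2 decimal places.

Steady state requires s·f(k) = (n + g + δ)·k, i.e. s·k^α = (n + g + δ)·k.
Dividing both sides by k: k^(1−α) = s / (n + g + δ).
k^0.56 = 0.25 / (0.021 + 0.009 + 0.086) = 0.25 / 0.116 = 2.1552
k* = 2.1552^(1/0.56) ≈ 3.9402
y* = (k*)^α = 3.9402^0.44 ≈ 1.8282
c* = (1 − s)·y* = (1 − 0.25) × 1.8282 ≈ 1.3712

c* ≈ 1.37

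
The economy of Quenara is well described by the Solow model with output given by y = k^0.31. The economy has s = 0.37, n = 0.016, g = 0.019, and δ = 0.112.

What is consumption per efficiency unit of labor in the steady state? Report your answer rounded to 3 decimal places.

At the steady state, Δk = 0, so s·k^α = (n + g + δ)·k.
Dividing both sides by k: k^(1−α) = s / (n + g + δ).
k^0.69 = 0.37 / (0.016 + 0.019 + 0.112) = 0.37 / 0.147 = 2.5170
k* = 2.5170^(1/0.69) ≈ 3.8106
y* = (k*)^α = 3.8106^0.31 ≈ 1.5139
c* = (1 − s)·y* = (1 − 0.37) × 1.5139 ≈ 0.9538

c* ≈ 0.954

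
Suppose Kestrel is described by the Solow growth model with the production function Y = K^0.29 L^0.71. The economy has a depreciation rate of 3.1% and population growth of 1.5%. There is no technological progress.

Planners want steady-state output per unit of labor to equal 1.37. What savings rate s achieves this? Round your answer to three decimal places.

At the steady state, Δk = 0, so s·k^α = (n + δ)·k.
Since y* = [s/(n + δ)]^(α/(1−α)), we have s/(n + δ) = (y*)^((1−α)/α) = 1.37^2.4483 = 2.1614.
Therefore s = 2.1614 × (n + δ) = 2.1614 × 0.046 = 0.0994.

s ≈ 0.099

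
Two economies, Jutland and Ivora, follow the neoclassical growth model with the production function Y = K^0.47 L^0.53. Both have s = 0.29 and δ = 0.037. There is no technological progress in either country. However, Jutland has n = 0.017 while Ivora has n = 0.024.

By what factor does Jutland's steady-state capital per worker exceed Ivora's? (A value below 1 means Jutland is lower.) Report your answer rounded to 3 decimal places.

Steady-state k* = [s/(n + δ)]^(1/(1−α)), so the ratio is [ (s_J/(n + δ)_J) / (s_I/(n + δ)_I) ]^1.8868.
s_J/(n + δ)_J = 0.29/0.054 = 5.3704; s_I/(n + δ)_I = 0.29/0.061 = 4.7541.
Ratio = (5.3704/4.7541)^1.8868 = 1.1296^1.8868 ≈ 1.2585

k*_J / k*_I ≈ 1.259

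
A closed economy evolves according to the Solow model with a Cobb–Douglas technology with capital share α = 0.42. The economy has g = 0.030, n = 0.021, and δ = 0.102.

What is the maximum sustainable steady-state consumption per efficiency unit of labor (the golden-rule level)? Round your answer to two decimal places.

c_gold ≈ 1.21

At the golden rule, f'(k) = n + g + δ, so α·k^(α−1) = n + g + δ and k_gold = (α/(n + g + δ))^(1/(1−α)).
k_gold = (0.42/0.153)^(1/0.58) = 2.7451^1.7241 ≈ 5.7032
c_gold = f(k_gold) − (n + g + δ)·k_gold = 2.0776 − 0.153×5.7032 ≈ 1.2050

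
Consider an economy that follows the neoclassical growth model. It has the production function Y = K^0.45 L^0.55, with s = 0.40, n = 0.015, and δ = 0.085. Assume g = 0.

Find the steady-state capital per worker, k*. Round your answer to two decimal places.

k* = 12.44

Steady state requires s·f(k) = (n + δ)·k, i.e. s·k^α = (n + δ)·k.
Dividing both sides by k: k^(1−α) = s / (n + δ).
k^0.55 = 0.40 / (0.015 + 0.085) = 0.40 / 0.100 = 4.0000
k* = 4.0000^(1/0.55) ≈ 12.4353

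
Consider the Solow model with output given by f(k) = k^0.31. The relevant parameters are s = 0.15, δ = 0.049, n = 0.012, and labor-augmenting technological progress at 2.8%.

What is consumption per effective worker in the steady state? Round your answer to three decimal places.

At the steady state, Δk = 0, so s·k^α = (n + g + δ)·k.
Dividing both sides by k: k^(1−α) = s / (n + g + δ).
k^0.69 = 0.15 / (0.012 + 0.028 + 0.049) = 0.15 / 0.089 = 1.6854
k* = 1.6854^(1/0.69) ≈ 2.1309
y* = (k*)^α = 2.1309^0.31 ≈ 1.2643
c* = (1 − s)·y* = (1 − 0.15) × 1.2643 ≈ 1.0747

c* ≈ 1.075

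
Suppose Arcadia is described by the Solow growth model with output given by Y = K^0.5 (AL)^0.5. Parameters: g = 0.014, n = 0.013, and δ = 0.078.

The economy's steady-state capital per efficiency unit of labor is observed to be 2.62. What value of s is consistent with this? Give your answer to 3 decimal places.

s ≈ 0.170

Steady state requires s·f(k) = (n + g + δ)·k, i.e. s·k^α = (n + g + δ)·k.
So s / (n + g + δ) = (k*)^(1−α) = 2.62^0.5 = 1.6186.
Therefore s = 1.6186 × (n + g + δ) = 1.6186 × 0.105 = 0.1700.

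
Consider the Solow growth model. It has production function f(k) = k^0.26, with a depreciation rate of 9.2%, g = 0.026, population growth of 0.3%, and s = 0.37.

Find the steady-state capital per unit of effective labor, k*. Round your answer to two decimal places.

k* = 4.53

Steady state requires s·f(k) = (n + g + δ)·k, i.e. s·k^α = (n + g + δ)·k.
Rearranging, k^(1−α) = s / (n + g + δ).
k^0.74 = 0.37 / (0.003 + 0.026 + 0.092) = 0.37 / 0.121 = 3.0579
k* = 3.0579^(1/0.74) ≈ 4.5287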